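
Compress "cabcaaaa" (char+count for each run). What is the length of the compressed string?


Input: cabcaaaa
Runs:
  'c' x 1 => "c1"
  'a' x 1 => "a1"
  'b' x 1 => "b1"
  'c' x 1 => "c1"
  'a' x 4 => "a4"
Compressed: "c1a1b1c1a4"
Compressed length: 10

10


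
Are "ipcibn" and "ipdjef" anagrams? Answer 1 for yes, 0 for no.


Strings: "ipcibn", "ipdjef"
Sorted first:  bciinp
Sorted second: defijp
Differ at position 0: 'b' vs 'd' => not anagrams

0


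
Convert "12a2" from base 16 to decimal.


Input: "12a2" in base 16
Positional expansion:
  Digit '1' (value 1) x 16^3 = 4096
  Digit '2' (value 2) x 16^2 = 512
  Digit 'a' (value 10) x 16^1 = 160
  Digit '2' (value 2) x 16^0 = 2
Sum = 4770

4770


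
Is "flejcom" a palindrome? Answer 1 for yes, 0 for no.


Input: flejcom
Reversed: mocjelf
  Compare pos 0 ('f') with pos 6 ('m'): MISMATCH
  Compare pos 1 ('l') with pos 5 ('o'): MISMATCH
  Compare pos 2 ('e') with pos 4 ('c'): MISMATCH
Result: not a palindrome

0


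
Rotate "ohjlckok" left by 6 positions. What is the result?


Input: "ohjlckok", rotate left by 6
First 6 characters: "ohjlck"
Remaining characters: "ok"
Concatenate remaining + first: "ok" + "ohjlck" = "okohjlck"

okohjlck


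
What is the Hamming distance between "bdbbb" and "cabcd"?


Comparing "bdbbb" and "cabcd" position by position:
  Position 0: 'b' vs 'c' => differ
  Position 1: 'd' vs 'a' => differ
  Position 2: 'b' vs 'b' => same
  Position 3: 'b' vs 'c' => differ
  Position 4: 'b' vs 'd' => differ
Total differences (Hamming distance): 4

4


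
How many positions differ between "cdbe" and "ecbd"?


Comparing "cdbe" and "ecbd" position by position:
  Position 0: 'c' vs 'e' => DIFFER
  Position 1: 'd' vs 'c' => DIFFER
  Position 2: 'b' vs 'b' => same
  Position 3: 'e' vs 'd' => DIFFER
Positions that differ: 3

3


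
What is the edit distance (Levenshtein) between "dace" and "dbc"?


Computing edit distance: "dace" -> "dbc"
DP table:
           d    b    c
      0    1    2    3
  d   1    0    1    2
  a   2    1    1    2
  c   3    2    2    1
  e   4    3    3    2
Edit distance = dp[4][3] = 2

2


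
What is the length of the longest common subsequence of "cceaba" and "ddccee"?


LCS of "cceaba" and "ddccee"
DP table:
           d    d    c    c    e    e
      0    0    0    0    0    0    0
  c   0    0    0    1    1    1    1
  c   0    0    0    1    2    2    2
  e   0    0    0    1    2    3    3
  a   0    0    0    1    2    3    3
  b   0    0    0    1    2    3    3
  a   0    0    0    1    2    3    3
LCS length = dp[6][6] = 3

3


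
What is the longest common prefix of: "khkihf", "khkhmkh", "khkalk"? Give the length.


Words: khkihf, khkhmkh, khkalk
  Position 0: all 'k' => match
  Position 1: all 'h' => match
  Position 2: all 'k' => match
  Position 3: ('i', 'h', 'a') => mismatch, stop
LCP = "khk" (length 3)

3


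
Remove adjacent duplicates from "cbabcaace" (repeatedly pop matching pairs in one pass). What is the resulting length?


Input: cbabcaace
Stack-based adjacent duplicate removal:
  Read 'c': push. Stack: c
  Read 'b': push. Stack: cb
  Read 'a': push. Stack: cba
  Read 'b': push. Stack: cbab
  Read 'c': push. Stack: cbabc
  Read 'a': push. Stack: cbabca
  Read 'a': matches stack top 'a' => pop. Stack: cbabc
  Read 'c': matches stack top 'c' => pop. Stack: cbab
  Read 'e': push. Stack: cbabe
Final stack: "cbabe" (length 5)

5


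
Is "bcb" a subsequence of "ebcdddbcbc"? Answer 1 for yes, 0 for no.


Check if "bcb" is a subsequence of "ebcdddbcbc"
Greedy scan:
  Position 0 ('e'): no match needed
  Position 1 ('b'): matches sub[0] = 'b'
  Position 2 ('c'): matches sub[1] = 'c'
  Position 3 ('d'): no match needed
  Position 4 ('d'): no match needed
  Position 5 ('d'): no match needed
  Position 6 ('b'): matches sub[2] = 'b'
  Position 7 ('c'): no match needed
  Position 8 ('b'): no match needed
  Position 9 ('c'): no match needed
All 3 characters matched => is a subsequence

1


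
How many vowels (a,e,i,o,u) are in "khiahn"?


Input: khiahn
Checking each character:
  'k' at position 0: consonant
  'h' at position 1: consonant
  'i' at position 2: vowel (running total: 1)
  'a' at position 3: vowel (running total: 2)
  'h' at position 4: consonant
  'n' at position 5: consonant
Total vowels: 2

2


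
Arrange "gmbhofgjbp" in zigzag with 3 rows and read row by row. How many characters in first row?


Zigzag "gmbhofgjbp" into 3 rows:
Placing characters:
  'g' => row 0
  'm' => row 1
  'b' => row 2
  'h' => row 1
  'o' => row 0
  'f' => row 1
  'g' => row 2
  'j' => row 1
  'b' => row 0
  'p' => row 1
Rows:
  Row 0: "gob"
  Row 1: "mhfjp"
  Row 2: "bg"
First row length: 3

3


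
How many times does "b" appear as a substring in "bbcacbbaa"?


Searching for "b" in "bbcacbbaa"
Scanning each position:
  Position 0: "b" => MATCH
  Position 1: "b" => MATCH
  Position 2: "c" => no
  Position 3: "a" => no
  Position 4: "c" => no
  Position 5: "b" => MATCH
  Position 6: "b" => MATCH
  Position 7: "a" => no
  Position 8: "a" => no
Total occurrences: 4

4


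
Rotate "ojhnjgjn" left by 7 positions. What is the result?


Input: "ojhnjgjn", rotate left by 7
First 7 characters: "ojhnjgj"
Remaining characters: "n"
Concatenate remaining + first: "n" + "ojhnjgj" = "nojhnjgj"

nojhnjgj


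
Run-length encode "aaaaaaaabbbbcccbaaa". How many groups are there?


Input: aaaaaaaabbbbcccbaaa
Scanning for consecutive runs:
  Group 1: 'a' x 8 (positions 0-7)
  Group 2: 'b' x 4 (positions 8-11)
  Group 3: 'c' x 3 (positions 12-14)
  Group 4: 'b' x 1 (positions 15-15)
  Group 5: 'a' x 3 (positions 16-18)
Total groups: 5

5


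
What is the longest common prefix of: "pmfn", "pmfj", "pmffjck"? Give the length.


Words: pmfn, pmfj, pmffjck
  Position 0: all 'p' => match
  Position 1: all 'm' => match
  Position 2: all 'f' => match
  Position 3: ('n', 'j', 'f') => mismatch, stop
LCP = "pmf" (length 3)

3


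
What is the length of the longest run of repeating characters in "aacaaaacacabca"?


Input: "aacaaaacacabca"
Scanning for longest run:
  Position 1 ('a'): continues run of 'a', length=2
  Position 2 ('c'): new char, reset run to 1
  Position 3 ('a'): new char, reset run to 1
  Position 4 ('a'): continues run of 'a', length=2
  Position 5 ('a'): continues run of 'a', length=3
  Position 6 ('a'): continues run of 'a', length=4
  Position 7 ('c'): new char, reset run to 1
  Position 8 ('a'): new char, reset run to 1
  Position 9 ('c'): new char, reset run to 1
  Position 10 ('a'): new char, reset run to 1
  Position 11 ('b'): new char, reset run to 1
  Position 12 ('c'): new char, reset run to 1
  Position 13 ('a'): new char, reset run to 1
Longest run: 'a' with length 4

4


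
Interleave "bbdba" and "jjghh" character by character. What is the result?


Interleaving "bbdba" and "jjghh":
  Position 0: 'b' from first, 'j' from second => "bj"
  Position 1: 'b' from first, 'j' from second => "bj"
  Position 2: 'd' from first, 'g' from second => "dg"
  Position 3: 'b' from first, 'h' from second => "bh"
  Position 4: 'a' from first, 'h' from second => "ah"
Result: bjbjdgbhah

bjbjdgbhah


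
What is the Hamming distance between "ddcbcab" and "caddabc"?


Comparing "ddcbcab" and "caddabc" position by position:
  Position 0: 'd' vs 'c' => differ
  Position 1: 'd' vs 'a' => differ
  Position 2: 'c' vs 'd' => differ
  Position 3: 'b' vs 'd' => differ
  Position 4: 'c' vs 'a' => differ
  Position 5: 'a' vs 'b' => differ
  Position 6: 'b' vs 'c' => differ
Total differences (Hamming distance): 7

7


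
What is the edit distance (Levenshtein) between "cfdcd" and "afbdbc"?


Computing edit distance: "cfdcd" -> "afbdbc"
DP table:
           a    f    b    d    b    c
      0    1    2    3    4    5    6
  c   1    1    2    3    4    5    5
  f   2    2    1    2    3    4    5
  d   3    3    2    2    2    3    4
  c   4    4    3    3    3    3    3
  d   5    5    4    4    3    4    4
Edit distance = dp[5][6] = 4

4


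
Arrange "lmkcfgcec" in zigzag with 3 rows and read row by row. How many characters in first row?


Zigzag "lmkcfgcec" into 3 rows:
Placing characters:
  'l' => row 0
  'm' => row 1
  'k' => row 2
  'c' => row 1
  'f' => row 0
  'g' => row 1
  'c' => row 2
  'e' => row 1
  'c' => row 0
Rows:
  Row 0: "lfc"
  Row 1: "mcge"
  Row 2: "kc"
First row length: 3

3


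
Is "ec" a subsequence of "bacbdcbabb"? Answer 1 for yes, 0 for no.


Check if "ec" is a subsequence of "bacbdcbabb"
Greedy scan:
  Position 0 ('b'): no match needed
  Position 1 ('a'): no match needed
  Position 2 ('c'): no match needed
  Position 3 ('b'): no match needed
  Position 4 ('d'): no match needed
  Position 5 ('c'): no match needed
  Position 6 ('b'): no match needed
  Position 7 ('a'): no match needed
  Position 8 ('b'): no match needed
  Position 9 ('b'): no match needed
Only matched 0/2 characters => not a subsequence

0


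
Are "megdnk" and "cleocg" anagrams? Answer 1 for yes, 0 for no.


Strings: "megdnk", "cleocg"
Sorted first:  degkmn
Sorted second: cceglo
Differ at position 0: 'd' vs 'c' => not anagrams

0


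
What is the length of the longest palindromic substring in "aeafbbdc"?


Input: "aeafbbdc"
Checking substrings for palindromes:
  [0:3] "aea" (len 3) => palindrome
  [4:6] "bb" (len 2) => palindrome
Longest palindromic substring: "aea" with length 3

3


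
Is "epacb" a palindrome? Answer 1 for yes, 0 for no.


Input: epacb
Reversed: bcape
  Compare pos 0 ('e') with pos 4 ('b'): MISMATCH
  Compare pos 1 ('p') with pos 3 ('c'): MISMATCH
Result: not a palindrome

0


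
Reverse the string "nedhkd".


Input: nedhkd
Reading characters right to left:
  Position 5: 'd'
  Position 4: 'k'
  Position 3: 'h'
  Position 2: 'd'
  Position 1: 'e'
  Position 0: 'n'
Reversed: dkhden

dkhden


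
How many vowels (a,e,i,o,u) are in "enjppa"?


Input: enjppa
Checking each character:
  'e' at position 0: vowel (running total: 1)
  'n' at position 1: consonant
  'j' at position 2: consonant
  'p' at position 3: consonant
  'p' at position 4: consonant
  'a' at position 5: vowel (running total: 2)
Total vowels: 2

2


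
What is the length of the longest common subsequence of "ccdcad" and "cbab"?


LCS of "ccdcad" and "cbab"
DP table:
           c    b    a    b
      0    0    0    0    0
  c   0    1    1    1    1
  c   0    1    1    1    1
  d   0    1    1    1    1
  c   0    1    1    1    1
  a   0    1    1    2    2
  d   0    1    1    2    2
LCS length = dp[6][4] = 2

2


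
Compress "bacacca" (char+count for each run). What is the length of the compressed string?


Input: bacacca
Runs:
  'b' x 1 => "b1"
  'a' x 1 => "a1"
  'c' x 1 => "c1"
  'a' x 1 => "a1"
  'c' x 2 => "c2"
  'a' x 1 => "a1"
Compressed: "b1a1c1a1c2a1"
Compressed length: 12

12


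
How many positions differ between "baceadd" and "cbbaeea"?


Comparing "baceadd" and "cbbaeea" position by position:
  Position 0: 'b' vs 'c' => DIFFER
  Position 1: 'a' vs 'b' => DIFFER
  Position 2: 'c' vs 'b' => DIFFER
  Position 3: 'e' vs 'a' => DIFFER
  Position 4: 'a' vs 'e' => DIFFER
  Position 5: 'd' vs 'e' => DIFFER
  Position 6: 'd' vs 'a' => DIFFER
Positions that differ: 7

7


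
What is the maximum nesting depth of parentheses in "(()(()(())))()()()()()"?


Input: "(()(()(())))()()()()()"
Tracking depth:
  Position 0 '(': depth becomes 1
  Position 1 '(': depth becomes 2
  Position 2 ')': depth becomes 1
  Position 3 '(': depth becomes 2
  Position 4 '(': depth becomes 3
  Position 5 ')': depth becomes 2
  Position 6 '(': depth becomes 3
  Position 7 '(': depth becomes 4
  Position 8 ')': depth becomes 3
  Position 9 ')': depth becomes 2
  Position 10 ')': depth becomes 1
  Position 11 ')': depth becomes 0
  Position 12 '(': depth becomes 1
  Position 13 ')': depth becomes 0
  Position 14 '(': depth becomes 1
  Position 15 ')': depth becomes 0
  Position 16 '(': depth becomes 1
  Position 17 ')': depth becomes 0
  Position 18 '(': depth becomes 1
  Position 19 ')': depth becomes 0
  Position 20 '(': depth becomes 1
  Position 21 ')': depth becomes 0
Maximum depth reached: 4

4


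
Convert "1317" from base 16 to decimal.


Input: "1317" in base 16
Positional expansion:
  Digit '1' (value 1) x 16^3 = 4096
  Digit '3' (value 3) x 16^2 = 768
  Digit '1' (value 1) x 16^1 = 16
  Digit '7' (value 7) x 16^0 = 7
Sum = 4887

4887


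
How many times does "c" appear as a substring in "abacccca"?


Searching for "c" in "abacccca"
Scanning each position:
  Position 0: "a" => no
  Position 1: "b" => no
  Position 2: "a" => no
  Position 3: "c" => MATCH
  Position 4: "c" => MATCH
  Position 5: "c" => MATCH
  Position 6: "c" => MATCH
  Position 7: "a" => no
Total occurrences: 4

4


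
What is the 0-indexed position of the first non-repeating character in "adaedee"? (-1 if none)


Input: adaedee
Character frequencies:
  'a': 2
  'd': 2
  'e': 3
Scanning left to right for freq == 1:
  Position 0 ('a'): freq=2, skip
  Position 1 ('d'): freq=2, skip
  Position 2 ('a'): freq=2, skip
  Position 3 ('e'): freq=3, skip
  Position 4 ('d'): freq=2, skip
  Position 5 ('e'): freq=3, skip
  Position 6 ('e'): freq=3, skip
  No unique character found => answer = -1

-1


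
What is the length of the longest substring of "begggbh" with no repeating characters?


Input: "begggbh"
Sliding window (track last position of each char):
  Position 0 ('b'): window [0,0] length 1 -- new best
  Position 1 ('e'): window [0,1] length 2 -- new best
  Position 2 ('g'): window [0,2] length 3 -- new best
  Position 3 ('g'): repeat (last at 2), move window start to 3
  Position 3 ('g'): window [3,3] length 1
  Position 4 ('g'): repeat (last at 3), move window start to 4
  Position 4 ('g'): window [4,4] length 1
  Position 5 ('b'): window [4,5] length 2
  Position 6 ('h'): window [4,6] length 3
Longest substring with no repeats: "beg" with length 3

3


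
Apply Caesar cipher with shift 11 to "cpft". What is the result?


Caesar cipher: shift "cpft" by 11
  'c' (pos 2) + 11 = pos 13 = 'n'
  'p' (pos 15) + 11 = pos 0 = 'a'
  'f' (pos 5) + 11 = pos 16 = 'q'
  't' (pos 19) + 11 = pos 4 = 'e'
Result: naqe

naqe


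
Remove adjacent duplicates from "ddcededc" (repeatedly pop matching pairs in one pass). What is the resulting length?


Input: ddcededc
Stack-based adjacent duplicate removal:
  Read 'd': push. Stack: d
  Read 'd': matches stack top 'd' => pop. Stack: (empty)
  Read 'c': push. Stack: c
  Read 'e': push. Stack: ce
  Read 'd': push. Stack: ced
  Read 'e': push. Stack: cede
  Read 'd': push. Stack: ceded
  Read 'c': push. Stack: cededc
Final stack: "cededc" (length 6)

6


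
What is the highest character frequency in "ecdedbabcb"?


Input: ecdedbabcb
Character counts:
  'a': 1
  'b': 3
  'c': 2
  'd': 2
  'e': 2
Maximum frequency: 3

3


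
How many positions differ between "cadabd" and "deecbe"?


Comparing "cadabd" and "deecbe" position by position:
  Position 0: 'c' vs 'd' => DIFFER
  Position 1: 'a' vs 'e' => DIFFER
  Position 2: 'd' vs 'e' => DIFFER
  Position 3: 'a' vs 'c' => DIFFER
  Position 4: 'b' vs 'b' => same
  Position 5: 'd' vs 'e' => DIFFER
Positions that differ: 5

5


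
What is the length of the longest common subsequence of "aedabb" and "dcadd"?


LCS of "aedabb" and "dcadd"
DP table:
           d    c    a    d    d
      0    0    0    0    0    0
  a   0    0    0    1    1    1
  e   0    0    0    1    1    1
  d   0    1    1    1    2    2
  a   0    1    1    2    2    2
  b   0    1    1    2    2    2
  b   0    1    1    2    2    2
LCS length = dp[6][5] = 2

2


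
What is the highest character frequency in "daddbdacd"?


Input: daddbdacd
Character counts:
  'a': 2
  'b': 1
  'c': 1
  'd': 5
Maximum frequency: 5

5


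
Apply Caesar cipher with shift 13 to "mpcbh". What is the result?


Caesar cipher: shift "mpcbh" by 13
  'm' (pos 12) + 13 = pos 25 = 'z'
  'p' (pos 15) + 13 = pos 2 = 'c'
  'c' (pos 2) + 13 = pos 15 = 'p'
  'b' (pos 1) + 13 = pos 14 = 'o'
  'h' (pos 7) + 13 = pos 20 = 'u'
Result: zcpou

zcpou


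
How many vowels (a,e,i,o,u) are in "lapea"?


Input: lapea
Checking each character:
  'l' at position 0: consonant
  'a' at position 1: vowel (running total: 1)
  'p' at position 2: consonant
  'e' at position 3: vowel (running total: 2)
  'a' at position 4: vowel (running total: 3)
Total vowels: 3

3


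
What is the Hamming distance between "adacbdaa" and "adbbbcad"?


Comparing "adacbdaa" and "adbbbcad" position by position:
  Position 0: 'a' vs 'a' => same
  Position 1: 'd' vs 'd' => same
  Position 2: 'a' vs 'b' => differ
  Position 3: 'c' vs 'b' => differ
  Position 4: 'b' vs 'b' => same
  Position 5: 'd' vs 'c' => differ
  Position 6: 'a' vs 'a' => same
  Position 7: 'a' vs 'd' => differ
Total differences (Hamming distance): 4

4


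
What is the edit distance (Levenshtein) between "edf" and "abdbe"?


Computing edit distance: "edf" -> "abdbe"
DP table:
           a    b    d    b    e
      0    1    2    3    4    5
  e   1    1    2    3    4    4
  d   2    2    2    2    3    4
  f   3    3    3    3    3    4
Edit distance = dp[3][5] = 4

4


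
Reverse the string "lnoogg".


Input: lnoogg
Reading characters right to left:
  Position 5: 'g'
  Position 4: 'g'
  Position 3: 'o'
  Position 2: 'o'
  Position 1: 'n'
  Position 0: 'l'
Reversed: ggoonl

ggoonl


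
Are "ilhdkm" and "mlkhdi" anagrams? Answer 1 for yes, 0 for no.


Strings: "ilhdkm", "mlkhdi"
Sorted first:  dhiklm
Sorted second: dhiklm
Sorted forms match => anagrams

1


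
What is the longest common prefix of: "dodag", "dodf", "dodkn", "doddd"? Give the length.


Words: dodag, dodf, dodkn, doddd
  Position 0: all 'd' => match
  Position 1: all 'o' => match
  Position 2: all 'd' => match
  Position 3: ('a', 'f', 'k', 'd') => mismatch, stop
LCP = "dod" (length 3)

3


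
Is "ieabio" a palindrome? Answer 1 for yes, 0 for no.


Input: ieabio
Reversed: oibaei
  Compare pos 0 ('i') with pos 5 ('o'): MISMATCH
  Compare pos 1 ('e') with pos 4 ('i'): MISMATCH
  Compare pos 2 ('a') with pos 3 ('b'): MISMATCH
Result: not a palindrome

0


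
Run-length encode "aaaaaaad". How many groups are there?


Input: aaaaaaad
Scanning for consecutive runs:
  Group 1: 'a' x 7 (positions 0-6)
  Group 2: 'd' x 1 (positions 7-7)
Total groups: 2

2


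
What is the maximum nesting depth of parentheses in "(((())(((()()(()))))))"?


Input: "(((())(((()()(()))))))"
Tracking depth:
  Position 0 '(': depth becomes 1
  Position 1 '(': depth becomes 2
  Position 2 '(': depth becomes 3
  Position 3 '(': depth becomes 4
  Position 4 ')': depth becomes 3
  Position 5 ')': depth becomes 2
  Position 6 '(': depth becomes 3
  Position 7 '(': depth becomes 4
  Position 8 '(': depth becomes 5
  Position 9 '(': depth becomes 6
  Position 10 ')': depth becomes 5
  Position 11 '(': depth becomes 6
  Position 12 ')': depth becomes 5
  Position 13 '(': depth becomes 6
  Position 14 '(': depth becomes 7
  Position 15 ')': depth becomes 6
  Position 16 ')': depth becomes 5
  Position 17 ')': depth becomes 4
  Position 18 ')': depth becomes 3
  Position 19 ')': depth becomes 2
  Position 20 ')': depth becomes 1
  Position 21 ')': depth becomes 0
Maximum depth reached: 7

7


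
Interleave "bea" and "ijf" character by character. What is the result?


Interleaving "bea" and "ijf":
  Position 0: 'b' from first, 'i' from second => "bi"
  Position 1: 'e' from first, 'j' from second => "ej"
  Position 2: 'a' from first, 'f' from second => "af"
Result: biejaf

biejaf


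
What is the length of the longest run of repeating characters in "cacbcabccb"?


Input: "cacbcabccb"
Scanning for longest run:
  Position 1 ('a'): new char, reset run to 1
  Position 2 ('c'): new char, reset run to 1
  Position 3 ('b'): new char, reset run to 1
  Position 4 ('c'): new char, reset run to 1
  Position 5 ('a'): new char, reset run to 1
  Position 6 ('b'): new char, reset run to 1
  Position 7 ('c'): new char, reset run to 1
  Position 8 ('c'): continues run of 'c', length=2
  Position 9 ('b'): new char, reset run to 1
Longest run: 'c' with length 2

2


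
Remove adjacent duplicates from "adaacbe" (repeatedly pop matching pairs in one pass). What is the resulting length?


Input: adaacbe
Stack-based adjacent duplicate removal:
  Read 'a': push. Stack: a
  Read 'd': push. Stack: ad
  Read 'a': push. Stack: ada
  Read 'a': matches stack top 'a' => pop. Stack: ad
  Read 'c': push. Stack: adc
  Read 'b': push. Stack: adcb
  Read 'e': push. Stack: adcbe
Final stack: "adcbe" (length 5)

5


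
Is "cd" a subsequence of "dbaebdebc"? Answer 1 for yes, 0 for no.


Check if "cd" is a subsequence of "dbaebdebc"
Greedy scan:
  Position 0 ('d'): no match needed
  Position 1 ('b'): no match needed
  Position 2 ('a'): no match needed
  Position 3 ('e'): no match needed
  Position 4 ('b'): no match needed
  Position 5 ('d'): no match needed
  Position 6 ('e'): no match needed
  Position 7 ('b'): no match needed
  Position 8 ('c'): matches sub[0] = 'c'
Only matched 1/2 characters => not a subsequence

0


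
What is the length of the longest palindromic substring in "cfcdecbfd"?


Input: "cfcdecbfd"
Checking substrings for palindromes:
  [0:3] "cfc" (len 3) => palindrome
Longest palindromic substring: "cfc" with length 3

3


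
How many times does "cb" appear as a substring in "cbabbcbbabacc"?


Searching for "cb" in "cbabbcbbabacc"
Scanning each position:
  Position 0: "cb" => MATCH
  Position 1: "ba" => no
  Position 2: "ab" => no
  Position 3: "bb" => no
  Position 4: "bc" => no
  Position 5: "cb" => MATCH
  Position 6: "bb" => no
  Position 7: "ba" => no
  Position 8: "ab" => no
  Position 9: "ba" => no
  Position 10: "ac" => no
  Position 11: "cc" => no
Total occurrences: 2

2


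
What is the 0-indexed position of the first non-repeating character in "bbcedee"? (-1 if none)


Input: bbcedee
Character frequencies:
  'b': 2
  'c': 1
  'd': 1
  'e': 3
Scanning left to right for freq == 1:
  Position 0 ('b'): freq=2, skip
  Position 1 ('b'): freq=2, skip
  Position 2 ('c'): unique! => answer = 2

2


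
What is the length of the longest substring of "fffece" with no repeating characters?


Input: "fffece"
Sliding window (track last position of each char):
  Position 0 ('f'): window [0,0] length 1 -- new best
  Position 1 ('f'): repeat (last at 0), move window start to 1
  Position 1 ('f'): window [1,1] length 1
  Position 2 ('f'): repeat (last at 1), move window start to 2
  Position 2 ('f'): window [2,2] length 1
  Position 3 ('e'): window [2,3] length 2 -- new best
  Position 4 ('c'): window [2,4] length 3 -- new best
  Position 5 ('e'): repeat (last at 3), move window start to 4
  Position 5 ('e'): window [4,5] length 2
Longest substring with no repeats: "fec" with length 3

3


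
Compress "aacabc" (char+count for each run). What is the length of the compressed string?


Input: aacabc
Runs:
  'a' x 2 => "a2"
  'c' x 1 => "c1"
  'a' x 1 => "a1"
  'b' x 1 => "b1"
  'c' x 1 => "c1"
Compressed: "a2c1a1b1c1"
Compressed length: 10

10


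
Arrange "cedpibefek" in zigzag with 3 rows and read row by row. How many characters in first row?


Zigzag "cedpibefek" into 3 rows:
Placing characters:
  'c' => row 0
  'e' => row 1
  'd' => row 2
  'p' => row 1
  'i' => row 0
  'b' => row 1
  'e' => row 2
  'f' => row 1
  'e' => row 0
  'k' => row 1
Rows:
  Row 0: "cie"
  Row 1: "epbfk"
  Row 2: "de"
First row length: 3

3


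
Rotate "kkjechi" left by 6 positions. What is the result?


Input: "kkjechi", rotate left by 6
First 6 characters: "kkjech"
Remaining characters: "i"
Concatenate remaining + first: "i" + "kkjech" = "ikkjech"

ikkjech


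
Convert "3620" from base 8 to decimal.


Input: "3620" in base 8
Positional expansion:
  Digit '3' (value 3) x 8^3 = 1536
  Digit '6' (value 6) x 8^2 = 384
  Digit '2' (value 2) x 8^1 = 16
  Digit '0' (value 0) x 8^0 = 0
Sum = 1936

1936


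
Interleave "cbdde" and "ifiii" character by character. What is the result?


Interleaving "cbdde" and "ifiii":
  Position 0: 'c' from first, 'i' from second => "ci"
  Position 1: 'b' from first, 'f' from second => "bf"
  Position 2: 'd' from first, 'i' from second => "di"
  Position 3: 'd' from first, 'i' from second => "di"
  Position 4: 'e' from first, 'i' from second => "ei"
Result: cibfdidiei

cibfdidiei


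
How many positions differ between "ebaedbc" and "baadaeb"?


Comparing "ebaedbc" and "baadaeb" position by position:
  Position 0: 'e' vs 'b' => DIFFER
  Position 1: 'b' vs 'a' => DIFFER
  Position 2: 'a' vs 'a' => same
  Position 3: 'e' vs 'd' => DIFFER
  Position 4: 'd' vs 'a' => DIFFER
  Position 5: 'b' vs 'e' => DIFFER
  Position 6: 'c' vs 'b' => DIFFER
Positions that differ: 6

6


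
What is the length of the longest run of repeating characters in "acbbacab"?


Input: "acbbacab"
Scanning for longest run:
  Position 1 ('c'): new char, reset run to 1
  Position 2 ('b'): new char, reset run to 1
  Position 3 ('b'): continues run of 'b', length=2
  Position 4 ('a'): new char, reset run to 1
  Position 5 ('c'): new char, reset run to 1
  Position 6 ('a'): new char, reset run to 1
  Position 7 ('b'): new char, reset run to 1
Longest run: 'b' with length 2

2


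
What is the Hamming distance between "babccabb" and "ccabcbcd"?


Comparing "babccabb" and "ccabcbcd" position by position:
  Position 0: 'b' vs 'c' => differ
  Position 1: 'a' vs 'c' => differ
  Position 2: 'b' vs 'a' => differ
  Position 3: 'c' vs 'b' => differ
  Position 4: 'c' vs 'c' => same
  Position 5: 'a' vs 'b' => differ
  Position 6: 'b' vs 'c' => differ
  Position 7: 'b' vs 'd' => differ
Total differences (Hamming distance): 7

7


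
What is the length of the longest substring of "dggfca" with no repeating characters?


Input: "dggfca"
Sliding window (track last position of each char):
  Position 0 ('d'): window [0,0] length 1 -- new best
  Position 1 ('g'): window [0,1] length 2 -- new best
  Position 2 ('g'): repeat (last at 1), move window start to 2
  Position 2 ('g'): window [2,2] length 1
  Position 3 ('f'): window [2,3] length 2
  Position 4 ('c'): window [2,4] length 3 -- new best
  Position 5 ('a'): window [2,5] length 4 -- new best
Longest substring with no repeats: "gfca" with length 4

4


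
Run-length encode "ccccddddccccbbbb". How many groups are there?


Input: ccccddddccccbbbb
Scanning for consecutive runs:
  Group 1: 'c' x 4 (positions 0-3)
  Group 2: 'd' x 4 (positions 4-7)
  Group 3: 'c' x 4 (positions 8-11)
  Group 4: 'b' x 4 (positions 12-15)
Total groups: 4

4


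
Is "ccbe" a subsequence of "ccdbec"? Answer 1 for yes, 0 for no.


Check if "ccbe" is a subsequence of "ccdbec"
Greedy scan:
  Position 0 ('c'): matches sub[0] = 'c'
  Position 1 ('c'): matches sub[1] = 'c'
  Position 2 ('d'): no match needed
  Position 3 ('b'): matches sub[2] = 'b'
  Position 4 ('e'): matches sub[3] = 'e'
  Position 5 ('c'): no match needed
All 4 characters matched => is a subsequence

1


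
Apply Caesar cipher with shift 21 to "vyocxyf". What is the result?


Caesar cipher: shift "vyocxyf" by 21
  'v' (pos 21) + 21 = pos 16 = 'q'
  'y' (pos 24) + 21 = pos 19 = 't'
  'o' (pos 14) + 21 = pos 9 = 'j'
  'c' (pos 2) + 21 = pos 23 = 'x'
  'x' (pos 23) + 21 = pos 18 = 's'
  'y' (pos 24) + 21 = pos 19 = 't'
  'f' (pos 5) + 21 = pos 0 = 'a'
Result: qtjxsta

qtjxsta


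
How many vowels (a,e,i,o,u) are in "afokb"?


Input: afokb
Checking each character:
  'a' at position 0: vowel (running total: 1)
  'f' at position 1: consonant
  'o' at position 2: vowel (running total: 2)
  'k' at position 3: consonant
  'b' at position 4: consonant
Total vowels: 2

2


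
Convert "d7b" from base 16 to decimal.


Input: "d7b" in base 16
Positional expansion:
  Digit 'd' (value 13) x 16^2 = 3328
  Digit '7' (value 7) x 16^1 = 112
  Digit 'b' (value 11) x 16^0 = 11
Sum = 3451

3451


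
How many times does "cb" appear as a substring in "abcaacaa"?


Searching for "cb" in "abcaacaa"
Scanning each position:
  Position 0: "ab" => no
  Position 1: "bc" => no
  Position 2: "ca" => no
  Position 3: "aa" => no
  Position 4: "ac" => no
  Position 5: "ca" => no
  Position 6: "aa" => no
Total occurrences: 0

0


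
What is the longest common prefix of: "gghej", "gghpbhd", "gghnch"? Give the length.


Words: gghej, gghpbhd, gghnch
  Position 0: all 'g' => match
  Position 1: all 'g' => match
  Position 2: all 'h' => match
  Position 3: ('e', 'p', 'n') => mismatch, stop
LCP = "ggh" (length 3)

3


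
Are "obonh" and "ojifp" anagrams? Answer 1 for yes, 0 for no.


Strings: "obonh", "ojifp"
Sorted first:  bhnoo
Sorted second: fijop
Differ at position 0: 'b' vs 'f' => not anagrams

0


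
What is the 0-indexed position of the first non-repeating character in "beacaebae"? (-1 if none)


Input: beacaebae
Character frequencies:
  'a': 3
  'b': 2
  'c': 1
  'e': 3
Scanning left to right for freq == 1:
  Position 0 ('b'): freq=2, skip
  Position 1 ('e'): freq=3, skip
  Position 2 ('a'): freq=3, skip
  Position 3 ('c'): unique! => answer = 3

3


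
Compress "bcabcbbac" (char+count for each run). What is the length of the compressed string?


Input: bcabcbbac
Runs:
  'b' x 1 => "b1"
  'c' x 1 => "c1"
  'a' x 1 => "a1"
  'b' x 1 => "b1"
  'c' x 1 => "c1"
  'b' x 2 => "b2"
  'a' x 1 => "a1"
  'c' x 1 => "c1"
Compressed: "b1c1a1b1c1b2a1c1"
Compressed length: 16

16


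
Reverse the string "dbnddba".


Input: dbnddba
Reading characters right to left:
  Position 6: 'a'
  Position 5: 'b'
  Position 4: 'd'
  Position 3: 'd'
  Position 2: 'n'
  Position 1: 'b'
  Position 0: 'd'
Reversed: abddnbd

abddnbd


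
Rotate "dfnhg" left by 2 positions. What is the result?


Input: "dfnhg", rotate left by 2
First 2 characters: "df"
Remaining characters: "nhg"
Concatenate remaining + first: "nhg" + "df" = "nhgdf"

nhgdf


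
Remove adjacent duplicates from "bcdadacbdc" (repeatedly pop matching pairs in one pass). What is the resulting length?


Input: bcdadacbdc
Stack-based adjacent duplicate removal:
  Read 'b': push. Stack: b
  Read 'c': push. Stack: bc
  Read 'd': push. Stack: bcd
  Read 'a': push. Stack: bcda
  Read 'd': push. Stack: bcdad
  Read 'a': push. Stack: bcdada
  Read 'c': push. Stack: bcdadac
  Read 'b': push. Stack: bcdadacb
  Read 'd': push. Stack: bcdadacbd
  Read 'c': push. Stack: bcdadacbdc
Final stack: "bcdadacbdc" (length 10)

10


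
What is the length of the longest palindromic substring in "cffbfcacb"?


Input: "cffbfcacb"
Checking substrings for palindromes:
  [2:5] "fbf" (len 3) => palindrome
  [5:8] "cac" (len 3) => palindrome
  [1:3] "ff" (len 2) => palindrome
Longest palindromic substring: "fbf" with length 3

3


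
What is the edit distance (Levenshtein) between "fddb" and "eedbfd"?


Computing edit distance: "fddb" -> "eedbfd"
DP table:
           e    e    d    b    f    d
      0    1    2    3    4    5    6
  f   1    1    2    3    4    4    5
  d   2    2    2    2    3    4    4
  d   3    3    3    2    3    4    4
  b   4    4    4    3    2    3    4
Edit distance = dp[4][6] = 4

4


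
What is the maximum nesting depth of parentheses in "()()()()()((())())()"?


Input: "()()()()()((())())()"
Tracking depth:
  Position 0 '(': depth becomes 1
  Position 1 ')': depth becomes 0
  Position 2 '(': depth becomes 1
  Position 3 ')': depth becomes 0
  Position 4 '(': depth becomes 1
  Position 5 ')': depth becomes 0
  Position 6 '(': depth becomes 1
  Position 7 ')': depth becomes 0
  Position 8 '(': depth becomes 1
  Position 9 ')': depth becomes 0
  Position 10 '(': depth becomes 1
  Position 11 '(': depth becomes 2
  Position 12 '(': depth becomes 3
  Position 13 ')': depth becomes 2
  Position 14 ')': depth becomes 1
  Position 15 '(': depth becomes 2
  Position 16 ')': depth becomes 1
  Position 17 ')': depth becomes 0
  Position 18 '(': depth becomes 1
  Position 19 ')': depth becomes 0
Maximum depth reached: 3

3


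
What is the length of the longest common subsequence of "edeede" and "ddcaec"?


LCS of "edeede" and "ddcaec"
DP table:
           d    d    c    a    e    c
      0    0    0    0    0    0    0
  e   0    0    0    0    0    1    1
  d   0    1    1    1    1    1    1
  e   0    1    1    1    1    2    2
  e   0    1    1    1    1    2    2
  d   0    1    2    2    2    2    2
  e   0    1    2    2    2    3    3
LCS length = dp[6][6] = 3

3


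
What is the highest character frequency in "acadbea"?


Input: acadbea
Character counts:
  'a': 3
  'b': 1
  'c': 1
  'd': 1
  'e': 1
Maximum frequency: 3

3


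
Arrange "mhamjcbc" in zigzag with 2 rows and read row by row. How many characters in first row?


Zigzag "mhamjcbc" into 2 rows:
Placing characters:
  'm' => row 0
  'h' => row 1
  'a' => row 0
  'm' => row 1
  'j' => row 0
  'c' => row 1
  'b' => row 0
  'c' => row 1
Rows:
  Row 0: "majb"
  Row 1: "hmcc"
First row length: 4

4


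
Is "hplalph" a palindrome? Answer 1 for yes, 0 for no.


Input: hplalph
Reversed: hplalph
  Compare pos 0 ('h') with pos 6 ('h'): match
  Compare pos 1 ('p') with pos 5 ('p'): match
  Compare pos 2 ('l') with pos 4 ('l'): match
Result: palindrome

1


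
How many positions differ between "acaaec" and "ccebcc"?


Comparing "acaaec" and "ccebcc" position by position:
  Position 0: 'a' vs 'c' => DIFFER
  Position 1: 'c' vs 'c' => same
  Position 2: 'a' vs 'e' => DIFFER
  Position 3: 'a' vs 'b' => DIFFER
  Position 4: 'e' vs 'c' => DIFFER
  Position 5: 'c' vs 'c' => same
Positions that differ: 4

4


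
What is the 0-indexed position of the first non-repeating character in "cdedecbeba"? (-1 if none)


Input: cdedecbeba
Character frequencies:
  'a': 1
  'b': 2
  'c': 2
  'd': 2
  'e': 3
Scanning left to right for freq == 1:
  Position 0 ('c'): freq=2, skip
  Position 1 ('d'): freq=2, skip
  Position 2 ('e'): freq=3, skip
  Position 3 ('d'): freq=2, skip
  Position 4 ('e'): freq=3, skip
  Position 5 ('c'): freq=2, skip
  Position 6 ('b'): freq=2, skip
  Position 7 ('e'): freq=3, skip
  Position 8 ('b'): freq=2, skip
  Position 9 ('a'): unique! => answer = 9

9


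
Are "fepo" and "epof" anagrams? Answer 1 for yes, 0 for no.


Strings: "fepo", "epof"
Sorted first:  efop
Sorted second: efop
Sorted forms match => anagrams

1


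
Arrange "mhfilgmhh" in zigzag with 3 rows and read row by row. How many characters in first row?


Zigzag "mhfilgmhh" into 3 rows:
Placing characters:
  'm' => row 0
  'h' => row 1
  'f' => row 2
  'i' => row 1
  'l' => row 0
  'g' => row 1
  'm' => row 2
  'h' => row 1
  'h' => row 0
Rows:
  Row 0: "mlh"
  Row 1: "high"
  Row 2: "fm"
First row length: 3

3


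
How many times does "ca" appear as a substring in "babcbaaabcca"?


Searching for "ca" in "babcbaaabcca"
Scanning each position:
  Position 0: "ba" => no
  Position 1: "ab" => no
  Position 2: "bc" => no
  Position 3: "cb" => no
  Position 4: "ba" => no
  Position 5: "aa" => no
  Position 6: "aa" => no
  Position 7: "ab" => no
  Position 8: "bc" => no
  Position 9: "cc" => no
  Position 10: "ca" => MATCH
Total occurrences: 1

1


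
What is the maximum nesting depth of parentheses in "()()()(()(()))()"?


Input: "()()()(()(()))()"
Tracking depth:
  Position 0 '(': depth becomes 1
  Position 1 ')': depth becomes 0
  Position 2 '(': depth becomes 1
  Position 3 ')': depth becomes 0
  Position 4 '(': depth becomes 1
  Position 5 ')': depth becomes 0
  Position 6 '(': depth becomes 1
  Position 7 '(': depth becomes 2
  Position 8 ')': depth becomes 1
  Position 9 '(': depth becomes 2
  Position 10 '(': depth becomes 3
  Position 11 ')': depth becomes 2
  Position 12 ')': depth becomes 1
  Position 13 ')': depth becomes 0
  Position 14 '(': depth becomes 1
  Position 15 ')': depth becomes 0
Maximum depth reached: 3

3


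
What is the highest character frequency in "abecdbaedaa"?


Input: abecdbaedaa
Character counts:
  'a': 4
  'b': 2
  'c': 1
  'd': 2
  'e': 2
Maximum frequency: 4

4


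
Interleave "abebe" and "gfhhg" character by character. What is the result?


Interleaving "abebe" and "gfhhg":
  Position 0: 'a' from first, 'g' from second => "ag"
  Position 1: 'b' from first, 'f' from second => "bf"
  Position 2: 'e' from first, 'h' from second => "eh"
  Position 3: 'b' from first, 'h' from second => "bh"
  Position 4: 'e' from first, 'g' from second => "eg"
Result: agbfehbheg

agbfehbheg


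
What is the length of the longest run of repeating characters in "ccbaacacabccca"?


Input: "ccbaacacabccca"
Scanning for longest run:
  Position 1 ('c'): continues run of 'c', length=2
  Position 2 ('b'): new char, reset run to 1
  Position 3 ('a'): new char, reset run to 1
  Position 4 ('a'): continues run of 'a', length=2
  Position 5 ('c'): new char, reset run to 1
  Position 6 ('a'): new char, reset run to 1
  Position 7 ('c'): new char, reset run to 1
  Position 8 ('a'): new char, reset run to 1
  Position 9 ('b'): new char, reset run to 1
  Position 10 ('c'): new char, reset run to 1
  Position 11 ('c'): continues run of 'c', length=2
  Position 12 ('c'): continues run of 'c', length=3
  Position 13 ('a'): new char, reset run to 1
Longest run: 'c' with length 3

3


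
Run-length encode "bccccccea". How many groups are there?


Input: bccccccea
Scanning for consecutive runs:
  Group 1: 'b' x 1 (positions 0-0)
  Group 2: 'c' x 6 (positions 1-6)
  Group 3: 'e' x 1 (positions 7-7)
  Group 4: 'a' x 1 (positions 8-8)
Total groups: 4

4


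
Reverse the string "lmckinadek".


Input: lmckinadek
Reading characters right to left:
  Position 9: 'k'
  Position 8: 'e'
  Position 7: 'd'
  Position 6: 'a'
  Position 5: 'n'
  Position 4: 'i'
  Position 3: 'k'
  Position 2: 'c'
  Position 1: 'm'
  Position 0: 'l'
Reversed: kedanikcml

kedanikcml


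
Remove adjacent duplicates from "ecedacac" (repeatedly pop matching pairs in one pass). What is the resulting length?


Input: ecedacac
Stack-based adjacent duplicate removal:
  Read 'e': push. Stack: e
  Read 'c': push. Stack: ec
  Read 'e': push. Stack: ece
  Read 'd': push. Stack: eced
  Read 'a': push. Stack: eceda
  Read 'c': push. Stack: ecedac
  Read 'a': push. Stack: ecedaca
  Read 'c': push. Stack: ecedacac
Final stack: "ecedacac" (length 8)

8


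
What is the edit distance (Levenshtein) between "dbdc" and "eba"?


Computing edit distance: "dbdc" -> "eba"
DP table:
           e    b    a
      0    1    2    3
  d   1    1    2    3
  b   2    2    1    2
  d   3    3    2    2
  c   4    4    3    3
Edit distance = dp[4][3] = 3

3


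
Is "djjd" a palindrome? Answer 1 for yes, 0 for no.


Input: djjd
Reversed: djjd
  Compare pos 0 ('d') with pos 3 ('d'): match
  Compare pos 1 ('j') with pos 2 ('j'): match
Result: palindrome

1


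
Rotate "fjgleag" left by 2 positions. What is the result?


Input: "fjgleag", rotate left by 2
First 2 characters: "fj"
Remaining characters: "gleag"
Concatenate remaining + first: "gleag" + "fj" = "gleagfj"

gleagfj


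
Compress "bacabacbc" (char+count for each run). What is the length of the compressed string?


Input: bacabacbc
Runs:
  'b' x 1 => "b1"
  'a' x 1 => "a1"
  'c' x 1 => "c1"
  'a' x 1 => "a1"
  'b' x 1 => "b1"
  'a' x 1 => "a1"
  'c' x 1 => "c1"
  'b' x 1 => "b1"
  'c' x 1 => "c1"
Compressed: "b1a1c1a1b1a1c1b1c1"
Compressed length: 18

18


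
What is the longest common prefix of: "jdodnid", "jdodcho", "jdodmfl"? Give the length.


Words: jdodnid, jdodcho, jdodmfl
  Position 0: all 'j' => match
  Position 1: all 'd' => match
  Position 2: all 'o' => match
  Position 3: all 'd' => match
  Position 4: ('n', 'c', 'm') => mismatch, stop
LCP = "jdod" (length 4)

4


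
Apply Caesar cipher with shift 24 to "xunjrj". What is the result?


Caesar cipher: shift "xunjrj" by 24
  'x' (pos 23) + 24 = pos 21 = 'v'
  'u' (pos 20) + 24 = pos 18 = 's'
  'n' (pos 13) + 24 = pos 11 = 'l'
  'j' (pos 9) + 24 = pos 7 = 'h'
  'r' (pos 17) + 24 = pos 15 = 'p'
  'j' (pos 9) + 24 = pos 7 = 'h'
Result: vslhph

vslhph
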